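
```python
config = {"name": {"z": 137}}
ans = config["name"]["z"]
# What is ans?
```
Trace:
  config={'name': {'z': 137}}
  config={'name': {'z': 137}}, ans=137

Final answer: 137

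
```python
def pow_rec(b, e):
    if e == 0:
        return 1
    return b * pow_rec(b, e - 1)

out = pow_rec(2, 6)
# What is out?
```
Call trace:
pow_rec(b=2, e=6)
  pow_rec(b=2, e=5)
    pow_rec(b=2, e=4)
      pow_rec(b=2, e=3)
        pow_rec(b=2, e=2)
          pow_rec(b=2, e=1)
            pow_rec(b=2, e=0)
            -> return 1
          -> return 2
        -> return 4
      -> return 8
    -> return 16
  -> return 32
-> return 64

Final answer: 64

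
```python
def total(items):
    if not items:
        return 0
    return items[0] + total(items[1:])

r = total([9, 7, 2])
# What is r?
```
Call trace:
total(items=[9, 7, 2])
  total(items=[7, 2])
    total(items=[2])
      total(items=[])
      -> return 0
    -> return 2
  -> return 9
-> return 18

Final answer: 18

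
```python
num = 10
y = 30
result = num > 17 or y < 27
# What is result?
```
Trace:
  num=10
  num=10, y=30
  num=10, y=30, result=False

Final answer: False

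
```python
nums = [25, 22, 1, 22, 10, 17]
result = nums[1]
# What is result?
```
Trace:
  nums=[25, 22, 1, 22, 10, 17]
  nums=[25, 22, 1, 22, 10, 17], result=22

Final answer: 22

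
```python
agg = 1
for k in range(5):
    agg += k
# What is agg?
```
Trace:
  agg=1
  agg=1, k=0
  agg=2, k=1
  agg=4, k=2
  agg=7, k=3
  agg=11, k=4

Final answer: 11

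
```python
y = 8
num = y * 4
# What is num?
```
Trace:
  y=8
  y=8, num=32

Final answer: 32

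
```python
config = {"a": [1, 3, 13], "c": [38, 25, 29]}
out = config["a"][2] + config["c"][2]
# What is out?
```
Trace:
  config={'a': [1, 3, 13], 'c': [38, 25, 29]}
  config={'a': [1, 3, 13], 'c': [38, 25, 29]}, out=42

Final answer: 42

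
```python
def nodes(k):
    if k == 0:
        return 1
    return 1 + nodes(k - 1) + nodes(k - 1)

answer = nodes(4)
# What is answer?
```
Call trace (a repeated sub-call is expanded the first time; later identical calls just restate its return value):
nodes(k=4)
  nodes(k=3)
    nodes(k=2)
      nodes(k=1)
        nodes(k=0)
        -> return 1
        nodes(k=0)
        -> return 1
      -> return 3
      nodes(k=1) -> return 3  (same call as traced above)
    -> return 7
    nodes(k=2) -> return 7  (same call as traced above)
  -> return 15
  nodes(k=3) -> return 15  (same call as traced above)
-> return 31

Final answer: 31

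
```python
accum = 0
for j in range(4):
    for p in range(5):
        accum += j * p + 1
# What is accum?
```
Trace:
  accum=0
  accum=1, j=0, p=0
  accum=2, j=0, p=1
  accum=3, j=0, p=2
  accum=4, j=0, p=3
  accum=5, j=0, p=4
  accum=6, j=1, p=0
  accum=8, j=1, p=1
  accum=11, j=1, p=2
  accum=15, j=1, p=3
  accum=20, j=1, p=4
  accum=21, j=2, p=0
  accum=24, j=2, p=1
  accum=29, j=2, p=2
  accum=36, j=2, p=3
  accum=45, j=2, p=4
  accum=46, j=3, p=0
  accum=50, j=3, p=1
  accum=57, j=3, p=2
  accum=67, j=3, p=3
  accum=80, j=3, p=4

Final answer: 80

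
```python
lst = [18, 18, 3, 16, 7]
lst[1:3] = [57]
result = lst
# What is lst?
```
Trace:
  lst=[18, 18, 3, 16, 7]
  lst=[18, 57, 16, 7]
  lst=[18, 57, 16, 7], result=[18, 57, 16, 7]

Final answer: [18, 57, 16, 7]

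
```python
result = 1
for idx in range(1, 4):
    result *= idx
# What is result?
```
Trace:
  result=1
  result=1, idx=1
  result=2, idx=2
  result=6, idx=3

Final answer: 6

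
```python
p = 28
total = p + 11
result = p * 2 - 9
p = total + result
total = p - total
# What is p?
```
Trace:
  p=28
  p=28, total=39
  p=28, total=39, result=47
  p=86, total=39, result=47
  p=86, total=47, result=47

Final answer: 86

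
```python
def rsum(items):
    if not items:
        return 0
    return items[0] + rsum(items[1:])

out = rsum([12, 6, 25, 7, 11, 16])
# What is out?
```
Call trace:
rsum(items=[12, 6, 25, 7, 11, 16])
  rsum(items=[6, 25, 7, 11, 16])
    rsum(items=[25, 7, 11, 16])
      rsum(items=[7, 11, 16])
        rsum(items=[11, 16])
          rsum(items=[16])
            rsum(items=[])
            -> return 0
          -> return 16
        -> return 27
      -> return 34
    -> return 59
  -> return 65
-> return 77

Final answer: 77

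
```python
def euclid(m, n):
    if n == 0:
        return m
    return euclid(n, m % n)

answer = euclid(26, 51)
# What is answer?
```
Call trace:
euclid(m=26, n=51)
  euclid(m=51, n=26)
    euclid(m=26, n=25)
      euclid(m=25, n=1)
        euclid(m=1, n=0)
        -> return 1
      -> return 1
    -> return 1
  -> return 1
-> return 1

Final answer: 1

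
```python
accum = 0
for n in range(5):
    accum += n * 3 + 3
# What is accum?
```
Trace:
  accum=0
  accum=3, n=0
  accum=9, n=1
  accum=18, n=2
  accum=30, n=3
  accum=45, n=4

Final answer: 45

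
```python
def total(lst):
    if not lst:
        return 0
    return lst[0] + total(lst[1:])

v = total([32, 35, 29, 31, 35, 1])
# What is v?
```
Call trace:
total(lst=[32, 35, 29, 31, 35, 1])
  total(lst=[35, 29, 31, 35, 1])
    total(lst=[29, 31, 35, 1])
      total(lst=[31, 35, 1])
        total(lst=[35, 1])
          total(lst=[1])
            total(lst=[])
            -> return 0
          -> return 1
        -> return 36
      -> return 67
    -> return 96
  -> return 131
-> return 163

Final answer: 163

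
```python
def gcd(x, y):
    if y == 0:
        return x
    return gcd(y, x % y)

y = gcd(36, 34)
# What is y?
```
Call trace:
gcd(x=36, y=34)
  gcd(x=34, y=2)
    gcd(x=2, y=0)
    -> return 2
  -> return 2
-> return 2

Final answer: 2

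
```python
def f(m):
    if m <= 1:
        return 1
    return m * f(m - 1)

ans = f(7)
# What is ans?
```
Call trace:
f(m=7)
  f(m=6)
    f(m=5)
      f(m=4)
        f(m=3)
          f(m=2)
            f(m=1)
            -> return 1
          -> return 2
        -> return 6
      -> return 24
    -> return 120
  -> return 720
-> return 5040

Final answer: 5040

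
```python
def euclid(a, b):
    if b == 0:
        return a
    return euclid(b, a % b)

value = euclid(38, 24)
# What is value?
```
Call trace:
euclid(a=38, b=24)
  euclid(a=24, b=14)
    euclid(a=14, b=10)
      euclid(a=10, b=4)
        euclid(a=4, b=2)
          euclid(a=2, b=0)
          -> return 2
        -> return 2
      -> return 2
    -> return 2
  -> return 2
-> return 2

Final answer: 2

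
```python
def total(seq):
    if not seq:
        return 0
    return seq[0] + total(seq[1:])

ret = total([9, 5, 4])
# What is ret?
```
Call trace:
total(seq=[9, 5, 4])
  total(seq=[5, 4])
    total(seq=[4])
      total(seq=[])
      -> return 0
    -> return 4
  -> return 9
-> return 18

Final answer: 18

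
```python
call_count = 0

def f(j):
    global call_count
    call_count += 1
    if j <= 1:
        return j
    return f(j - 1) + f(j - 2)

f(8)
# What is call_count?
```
Call trace (a repeated sub-call is expanded the first time; later identical calls just restate its return value):
f(j=8)
  f(j=7)
    f(j=6)
      f(j=5)
        f(j=4)
          f(j=3)
            f(j=2)
              f(j=1)
              -> return 1
              f(j=0)
              -> return 0
            -> return 1
            f(j=1)
            -> return 1
          -> return 2
          f(j=2) -> return 1  (same call as traced above)
        -> return 3
        f(j=3) -> return 2  (same call as traced above)
      -> return 5
      f(j=4) -> return 3  (same call as traced above)
    -> return 8
    f(j=5) -> return 5  (same call as traced above)
  -> return 13
  f(j=6) -> return 8  (same call as traced above)
-> return 21

call_count is incremented once per call, so count the calls in each subtree. Let C(j) = number of calls made by f(j).
C(0) = C(1) = 1 (base case, no recursion); C(j) = 1 + C(j - 1) + C(j - 2) otherwise.
C(2) = 1 + C(1) + C(0) = 1 + 1 + 1 = 3
C(3) = 1 + C(2) + C(1) = 1 + 3 + 1 = 5
C(4) = 1 + C(3) + C(2) = 1 + 5 + 3 = 9
C(5) = 1 + C(4) + C(3) = 1 + 9 + 5 = 15
C(6) = 1 + C(5) + C(4) = 1 + 15 + 9 = 25
C(7) = 1 + C(6) + C(5) = 1 + 25 + 15 = 41
C(8) = 1 + C(7) + C(6) = 1 + 41 + 25 = 67
call_count = C(8) = 67

Final answer: 67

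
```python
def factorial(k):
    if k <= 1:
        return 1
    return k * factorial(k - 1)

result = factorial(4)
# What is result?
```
Call trace:
factorial(k=4)
  factorial(k=3)
    factorial(k=2)
      factorial(k=1)
      -> return 1
    -> return 2
  -> return 6
-> return 24

Final answer: 24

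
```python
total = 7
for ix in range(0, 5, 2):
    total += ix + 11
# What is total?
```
Trace:
  total=7
  total=18, ix=0
  total=31, ix=2
  total=46, ix=4

Final answer: 46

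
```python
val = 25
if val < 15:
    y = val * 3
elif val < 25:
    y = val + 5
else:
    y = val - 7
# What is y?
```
Trace:
  val=25
  val=25, y=18

Final answer: 18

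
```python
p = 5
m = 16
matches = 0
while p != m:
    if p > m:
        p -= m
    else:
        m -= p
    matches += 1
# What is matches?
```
Trace:
  p=5
  p=5, m=16
  p=5, m=16, matches=0
  p=5, m=11, matches=1
  p=5, m=6, matches=2
  p=5, m=1, matches=3
  p=4, m=1, matches=4
  p=3, m=1, matches=5
  p=2, m=1, matches=6
  p=1, m=1, matches=7

Final answer: 7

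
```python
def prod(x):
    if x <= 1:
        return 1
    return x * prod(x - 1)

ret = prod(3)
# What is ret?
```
Call trace:
prod(x=3)
  prod(x=2)
    prod(x=1)
    -> return 1
  -> return 2
-> return 6

Final answer: 6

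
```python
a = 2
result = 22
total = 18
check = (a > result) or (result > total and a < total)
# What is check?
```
Trace:
  a=2
  a=2, result=22
  a=2, result=22, total=18
  a=2, result=22, total=18, check=True

Final answer: True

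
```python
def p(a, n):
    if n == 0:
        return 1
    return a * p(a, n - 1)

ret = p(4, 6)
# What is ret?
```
Call trace:
p(a=4, n=6)
  p(a=4, n=5)
    p(a=4, n=4)
      p(a=4, n=3)
        p(a=4, n=2)
          p(a=4, n=1)
            p(a=4, n=0)
            -> return 1
          -> return 4
        -> return 16
      -> return 64
    -> return 256
  -> return 1024
-> return 4096

Final answer: 4096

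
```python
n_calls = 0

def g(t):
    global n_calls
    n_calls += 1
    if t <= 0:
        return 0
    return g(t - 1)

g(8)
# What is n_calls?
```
Call trace:
g(t=8)
  g(t=7)
    g(t=6)
      g(t=5)
        g(t=4)
          g(t=3)
            g(t=2)
              g(t=1)
                g(t=0)
                -> return 0
              -> return 0
            -> return 0
          -> return 0
        -> return 0
      -> return 0
    -> return 0
  -> return 0
-> return 0

n_calls is incremented once per call. g is entered once for each t = 8, 7, 6, 5, 4, 3, 2, 1, 0 (the t <= 0 call returns without recursing), i.e. 8 + 1 calls.
n_calls = 9

Final answer: 9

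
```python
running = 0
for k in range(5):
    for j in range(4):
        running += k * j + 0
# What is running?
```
Trace:
  running=0
  running=0, k=0, j=0
  running=0, k=0, j=1
  running=0, k=0, j=2
  running=0, k=0, j=3
  running=0, k=1, j=0
  running=1, k=1, j=1
  running=3, k=1, j=2
  running=6, k=1, j=3
  running=6, k=2, j=0
  running=8, k=2, j=1
  running=12, k=2, j=2
  running=18, k=2, j=3
  running=18, k=3, j=0
  running=21, k=3, j=1
  running=27, k=3, j=2
  running=36, k=3, j=3
  running=36, k=4, j=0
  running=40, k=4, j=1
  running=48, k=4, j=2
  running=60, k=4, j=3

Final answer: 60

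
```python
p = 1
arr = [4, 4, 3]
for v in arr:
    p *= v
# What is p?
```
Trace:
  p=1
  p=4, v=4
  p=16, v=4
  p=48, v=3

Final answer: 48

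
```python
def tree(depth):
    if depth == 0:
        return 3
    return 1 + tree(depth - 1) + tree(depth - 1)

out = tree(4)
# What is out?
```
Call trace (a repeated sub-call is expanded the first time; later identical calls just restate its return value):
tree(depth=4)
  tree(depth=3)
    tree(depth=2)
      tree(depth=1)
        tree(depth=0)
        -> return 3
        tree(depth=0)
        -> return 3
      -> return 7
      tree(depth=1) -> return 7  (same call as traced above)
    -> return 15
    tree(depth=2) -> return 15  (same call as traced above)
  -> return 31
  tree(depth=3) -> return 31  (same call as traced above)
-> return 63

Final answer: 63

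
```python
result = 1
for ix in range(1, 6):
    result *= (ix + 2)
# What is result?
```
Trace:
  result=1
  result=3, ix=1
  result=12, ix=2
  result=60, ix=3
  result=360, ix=4
  result=2520, ix=5

Final answer: 2520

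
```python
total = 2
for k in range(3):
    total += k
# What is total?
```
Trace:
  total=2
  total=2, k=0
  total=3, k=1
  total=5, k=2

Final answer: 5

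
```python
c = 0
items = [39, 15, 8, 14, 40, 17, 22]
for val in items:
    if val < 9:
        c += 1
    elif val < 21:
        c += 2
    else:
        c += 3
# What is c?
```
Trace:
  c=0
  c=3, val=39
  c=5, val=15
  c=6, val=8
  c=8, val=14
  c=11, val=40
  c=13, val=17
  c=16, val=22

Final answer: 16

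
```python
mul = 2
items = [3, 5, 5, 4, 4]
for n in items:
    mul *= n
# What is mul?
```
Trace:
  mul=2
  mul=6, n=3
  mul=30, n=5
  mul=150, n=5
  mul=600, n=4
  mul=2400, n=4

Final answer: 2400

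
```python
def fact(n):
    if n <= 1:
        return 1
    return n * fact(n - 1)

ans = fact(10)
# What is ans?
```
Call trace:
fact(n=10)
  fact(n=9)
    fact(n=8)
      fact(n=7)
        fact(n=6)
          fact(n=5)
            fact(n=4)
              fact(n=3)
                fact(n=2)
                  fact(n=1)
                  -> return 1
                -> return 2
              -> return 6
            -> return 24
          -> return 120
        -> return 720
      -> return 5040
    -> return 40320
  -> return 362880
-> return 3628800

Final answer: 3628800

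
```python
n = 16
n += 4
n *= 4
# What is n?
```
Trace:
  n=16
  n=20
  n=80

Final answer: 80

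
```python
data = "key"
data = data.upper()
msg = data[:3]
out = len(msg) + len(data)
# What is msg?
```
Trace:
  data='key'
  data='KEY'
  data='KEY', msg='KEY'
  data='KEY', msg='KEY', out=6

Final answer: 'KEY'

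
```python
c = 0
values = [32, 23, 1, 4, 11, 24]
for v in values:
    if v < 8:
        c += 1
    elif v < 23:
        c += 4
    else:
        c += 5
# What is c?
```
Trace:
  c=0
  c=5, v=32
  c=10, v=23
  c=11, v=1
  c=12, v=4
  c=16, v=11
  c=21, v=24

Final answer: 21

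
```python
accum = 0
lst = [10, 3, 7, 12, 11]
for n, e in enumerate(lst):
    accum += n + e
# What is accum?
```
Trace:
  accum=0
  accum=10, n=0, e=10
  accum=14, n=1, e=3
  accum=23, n=2, e=7
  accum=38, n=3, e=12
  accum=53, n=4, e=11

Final answer: 53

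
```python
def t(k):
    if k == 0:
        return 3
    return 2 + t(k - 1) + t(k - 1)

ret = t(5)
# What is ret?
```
Call trace (a repeated sub-call is expanded the first time; later identical calls just restate its return value):
t(k=5)
  t(k=4)
    t(k=3)
      t(k=2)
        t(k=1)
          t(k=0)
          -> return 3
          t(k=0)
          -> return 3
        -> return 8
        t(k=1) -> return 8  (same call as traced above)
      -> return 18
      t(k=2) -> return 18  (same call as traced above)
    -> return 38
    t(k=3) -> return 38  (same call as traced above)
  -> return 78
  t(k=4) -> return 78  (same call as traced above)
-> return 158

Final answer: 158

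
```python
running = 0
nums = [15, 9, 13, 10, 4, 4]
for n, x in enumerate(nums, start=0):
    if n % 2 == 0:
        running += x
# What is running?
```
Trace:
  running=0
  running=15, n=0, x=15
  running=15, n=1, x=9
  running=28, n=2, x=13
  running=28, n=3, x=10
  running=32, n=4, x=4
  running=32, n=5, x=4

Final answer: 32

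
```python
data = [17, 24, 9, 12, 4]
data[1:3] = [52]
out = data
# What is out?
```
Trace:
  data=[17, 24, 9, 12, 4]
  data=[17, 52, 12, 4]
  data=[17, 52, 12, 4], out=[17, 52, 12, 4]

Final answer: [17, 52, 12, 4]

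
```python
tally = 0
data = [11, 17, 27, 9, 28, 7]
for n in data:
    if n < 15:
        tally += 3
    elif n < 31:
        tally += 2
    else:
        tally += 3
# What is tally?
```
Trace:
  tally=0
  tally=3, n=11
  tally=5, n=17
  tally=7, n=27
  tally=10, n=9
  tally=12, n=28
  tally=15, n=7

Final answer: 15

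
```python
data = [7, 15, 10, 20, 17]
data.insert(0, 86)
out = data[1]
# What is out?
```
Trace:
  data=[7, 15, 10, 20, 17]
  data=[86, 7, 15, 10, 20, 17]
  data=[86, 7, 15, 10, 20, 17], out=7

Final answer: 7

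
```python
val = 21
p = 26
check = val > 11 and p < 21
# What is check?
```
Trace:
  val=21
  val=21, p=26
  val=21, p=26, check=False

Final answer: False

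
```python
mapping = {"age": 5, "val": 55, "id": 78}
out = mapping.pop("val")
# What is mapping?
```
Trace:
  mapping={'age': 5, 'val': 55, 'id': 78}
  mapping={'age': 5, 'id': 78}, out=55

Final answer: {'age': 5, 'id': 78}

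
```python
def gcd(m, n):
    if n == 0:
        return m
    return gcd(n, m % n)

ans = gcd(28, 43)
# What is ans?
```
Call trace:
gcd(m=28, n=43)
  gcd(m=43, n=28)
    gcd(m=28, n=15)
      gcd(m=15, n=13)
        gcd(m=13, n=2)
          gcd(m=2, n=1)
            gcd(m=1, n=0)
            -> return 1
          -> return 1
        -> return 1
      -> return 1
    -> return 1
  -> return 1
-> return 1

Final answer: 1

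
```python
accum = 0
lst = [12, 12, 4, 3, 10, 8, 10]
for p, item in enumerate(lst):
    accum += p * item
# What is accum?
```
Trace:
  accum=0
  accum=0, p=0, item=12
  accum=12, p=1, item=12
  accum=20, p=2, item=4
  accum=29, p=3, item=3
  accum=69, p=4, item=10
  accum=109, p=5, item=8
  accum=169, p=6, item=10

Final answer: 169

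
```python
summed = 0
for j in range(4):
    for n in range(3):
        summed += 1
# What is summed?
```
Trace:
  summed=0
  summed=1, j=0, n=0
  summed=2, j=0, n=1
  summed=3, j=0, n=2
  summed=4, j=1, n=0
  summed=5, j=1, n=1
  summed=6, j=1, n=2
  summed=7, j=2, n=0
  summed=8, j=2, n=1
  summed=9, j=2, n=2
  summed=10, j=3, n=0
  summed=11, j=3, n=1
  summed=12, j=3, n=2

Final answer: 12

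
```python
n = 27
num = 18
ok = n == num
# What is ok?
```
Trace:
  n=27
  n=27, num=18
  n=27, num=18, ok=False

Final answer: False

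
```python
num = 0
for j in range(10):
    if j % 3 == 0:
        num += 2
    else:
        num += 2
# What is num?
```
Trace:
  num=0
  num=2, j=0
  num=4, j=1
  num=6, j=2
  num=8, j=3
  num=10, j=4
  num=12, j=5
  num=14, j=6
  num=16, j=7
  num=18, j=8
  num=20, j=9

Final answer: 20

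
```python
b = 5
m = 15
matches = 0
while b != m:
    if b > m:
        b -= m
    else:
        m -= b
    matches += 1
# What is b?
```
Trace:
  b=5
  b=5, m=15
  b=5, m=15, matches=0
  b=5, m=10, matches=1
  b=5, m=5, matches=2

Final answer: 5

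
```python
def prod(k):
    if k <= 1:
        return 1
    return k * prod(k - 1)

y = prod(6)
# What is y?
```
Call trace:
prod(k=6)
  prod(k=5)
    prod(k=4)
      prod(k=3)
        prod(k=2)
          prod(k=1)
          -> return 1
        -> return 2
      -> return 6
    -> return 24
  -> return 120
-> return 720

Final answer: 720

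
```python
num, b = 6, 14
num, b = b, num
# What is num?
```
Trace:
  num=6, b=14
  num=14, b=6

Final answer: 14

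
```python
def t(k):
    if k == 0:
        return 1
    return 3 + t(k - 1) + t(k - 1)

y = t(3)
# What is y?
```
Call trace (a repeated sub-call is expanded the first time; later identical calls just restate its return value):
t(k=3)
  t(k=2)
    t(k=1)
      t(k=0)
      -> return 1
      t(k=0)
      -> return 1
    -> return 5
    t(k=1) -> return 5  (same call as traced above)
  -> return 13
  t(k=2) -> return 13  (same call as traced above)
-> return 29

Final answer: 29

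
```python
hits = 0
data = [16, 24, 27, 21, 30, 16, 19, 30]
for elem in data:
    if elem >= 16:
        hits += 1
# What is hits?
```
Trace:
  hits=0
  hits=1, elem=16
  hits=2, elem=24
  hits=3, elem=27
  hits=4, elem=21
  hits=5, elem=30
  hits=6, elem=16
  hits=7, elem=19
  hits=8, elem=30

Final answer: 8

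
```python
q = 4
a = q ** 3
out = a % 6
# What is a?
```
Trace:
  q=4
  q=4, a=64
  q=4, a=64, out=4

Final answer: 64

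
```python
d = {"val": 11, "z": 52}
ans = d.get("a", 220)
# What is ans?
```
Trace:
  d={'val': 11, 'z': 52}
  d={'val': 11, 'z': 52}, ans=220

Final answer: 220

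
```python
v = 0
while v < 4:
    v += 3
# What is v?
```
Trace:
  v=0
  v=3
  v=6

Final answer: 6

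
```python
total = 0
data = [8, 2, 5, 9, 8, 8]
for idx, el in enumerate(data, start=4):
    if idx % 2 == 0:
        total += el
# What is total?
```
Trace:
  total=0
  total=8, idx=4, el=8
  total=8, idx=5, el=2
  total=13, idx=6, el=5
  total=13, idx=7, el=9
  total=21, idx=8, el=8
  total=21, idx=9, el=8

Final answer: 21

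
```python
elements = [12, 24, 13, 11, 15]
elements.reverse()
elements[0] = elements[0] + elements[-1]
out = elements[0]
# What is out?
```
Trace:
  elements=[12, 24, 13, 11, 15]
  elements=[15, 11, 13, 24, 12]
  elements=[27, 11, 13, 24, 12]
  elements=[27, 11, 13, 24, 12], out=27

Final answer: 27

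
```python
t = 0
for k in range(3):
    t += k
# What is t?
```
Trace:
  t=0
  t=0, k=0
  t=1, k=1
  t=3, k=2

Final answer: 3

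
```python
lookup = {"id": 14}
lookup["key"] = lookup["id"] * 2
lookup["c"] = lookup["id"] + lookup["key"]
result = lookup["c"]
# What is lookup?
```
Trace:
  lookup={'id': 14}
  lookup={'id': 14, 'key': 28}
  lookup={'id': 14, 'key': 28, 'c': 42}
  lookup={'id': 14, 'key': 28, 'c': 42}, result=42

Final answer: {'id': 14, 'key': 28, 'c': 42}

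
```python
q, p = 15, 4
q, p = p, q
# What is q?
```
Trace:
  q=15, p=4
  q=4, p=15

Final answer: 4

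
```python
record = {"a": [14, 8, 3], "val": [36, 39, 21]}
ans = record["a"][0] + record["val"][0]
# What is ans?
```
Trace:
  record={'a': [14, 8, 3], 'val': [36, 39, 21]}
  record={'a': [14, 8, 3], 'val': [36, 39, 21]}, ans=50

Final answer: 50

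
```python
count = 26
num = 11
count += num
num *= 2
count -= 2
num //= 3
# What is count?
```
Trace:
  count=26
  count=26, num=11
  count=37, num=11
  count=37, num=22
  count=35, num=22
  count=35, num=7

Final answer: 35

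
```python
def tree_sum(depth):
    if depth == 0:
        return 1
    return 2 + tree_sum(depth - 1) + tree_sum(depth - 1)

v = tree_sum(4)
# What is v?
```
Call trace (a repeated sub-call is expanded the first time; later identical calls just restate its return value):
tree_sum(depth=4)
  tree_sum(depth=3)
    tree_sum(depth=2)
      tree_sum(depth=1)
        tree_sum(depth=0)
        -> return 1
        tree_sum(depth=0)
        -> return 1
      -> return 4
      tree_sum(depth=1) -> return 4  (same call as traced above)
    -> return 10
    tree_sum(depth=2) -> return 10  (same call as traced above)
  -> return 22
  tree_sum(depth=3) -> return 22  (same call as traced above)
-> return 46

Final answer: 46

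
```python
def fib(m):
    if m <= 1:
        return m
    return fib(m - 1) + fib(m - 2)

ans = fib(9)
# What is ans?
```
Call trace (a repeated sub-call is expanded the first time; later identical calls just restate its return value):
fib(m=9)
  fib(m=8)
    fib(m=7)
      fib(m=6)
        fib(m=5)
          fib(m=4)
            fib(m=3)
              fib(m=2)
                fib(m=1)
                -> return 1
                fib(m=0)
                -> return 0
              -> return 1
              fib(m=1)
              -> return 1
            -> return 2
            fib(m=2) -> return 1  (same call as traced above)
          -> return 3
          fib(m=3) -> return 2  (same call as traced above)
        -> return 5
        fib(m=4) -> return 3  (same call as traced above)
      -> return 8
      fib(m=5) -> return 5  (same call as traced above)
    -> return 13
    fib(m=6) -> return 8  (same call as traced above)
  -> return 21
  fib(m=7) -> return 13  (same call as traced above)
-> return 34

Final answer: 34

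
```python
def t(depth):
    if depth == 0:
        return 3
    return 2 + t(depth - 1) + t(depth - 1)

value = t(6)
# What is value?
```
Call trace (a repeated sub-call is expanded the first time; later identical calls just restate its return value):
t(depth=6)
  t(depth=5)
    t(depth=4)
      t(depth=3)
        t(depth=2)
          t(depth=1)
            t(depth=0)
            -> return 3
            t(depth=0)
            -> return 3
          -> return 8
          t(depth=1) -> return 8  (same call as traced above)
        -> return 18
        t(depth=2) -> return 18  (same call as traced above)
      -> return 38
      t(depth=3) -> return 38  (same call as traced above)
    -> return 78
    t(depth=4) -> return 78  (same call as traced above)
  -> return 158
  t(depth=5) -> return 158  (same call as traced above)
-> return 318

Final answer: 318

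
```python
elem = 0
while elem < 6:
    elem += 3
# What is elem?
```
Trace:
  elem=0
  elem=3
  elem=6

Final answer: 6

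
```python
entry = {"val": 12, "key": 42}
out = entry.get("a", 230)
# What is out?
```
Trace:
  entry={'val': 12, 'key': 42}
  entry={'val': 12, 'key': 42}, out=230

Final answer: 230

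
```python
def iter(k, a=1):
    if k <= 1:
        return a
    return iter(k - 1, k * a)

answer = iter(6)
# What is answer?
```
Call trace:
iter(k=6, a=1)
  iter(k=5, a=6)
    iter(k=4, a=30)
      iter(k=3, a=120)
        iter(k=2, a=360)
          iter(k=1, a=720)
          -> return 720
        -> return 720
      -> return 720
    -> return 720
  -> return 720
-> return 720

Final answer: 720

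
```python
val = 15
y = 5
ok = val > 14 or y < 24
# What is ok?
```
Trace:
  val=15
  val=15, y=5
  val=15, y=5, ok=True

Final answer: True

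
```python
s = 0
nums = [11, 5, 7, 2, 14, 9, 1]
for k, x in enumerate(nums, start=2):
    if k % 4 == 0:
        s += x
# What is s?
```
Trace:
  s=0
  s=0, k=2, x=11
  s=0, k=3, x=5
  s=7, k=4, x=7
  s=7, k=5, x=2
  s=7, k=6, x=14
  s=7, k=7, x=9
  s=8, k=8, x=1

Final answer: 8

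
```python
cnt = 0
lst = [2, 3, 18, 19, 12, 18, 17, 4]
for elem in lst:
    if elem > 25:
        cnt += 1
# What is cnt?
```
Trace:
  cnt=0
  cnt=0, elem=2
  cnt=0, elem=3
  cnt=0, elem=18
  cnt=0, elem=19
  cnt=0, elem=12
  cnt=0, elem=18
  cnt=0, elem=17
  cnt=0, elem=4

Final answer: 0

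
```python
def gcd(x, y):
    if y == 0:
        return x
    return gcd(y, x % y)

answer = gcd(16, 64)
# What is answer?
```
Call trace:
gcd(x=16, y=64)
  gcd(x=64, y=16)
    gcd(x=16, y=0)
    -> return 16
  -> return 16
-> return 16

Final answer: 16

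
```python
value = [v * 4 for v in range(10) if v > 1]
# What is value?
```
Trace:
  v=0
  v=1
  v=2
  v=3
  v=4
  v=5
  v=6
  v=7
  v=8
  v=9
  value=[8, 12, 16, 20, 24, 28, 32, 36]

Final answer: [8, 12, 16, 20, 24, 28, 32, 36]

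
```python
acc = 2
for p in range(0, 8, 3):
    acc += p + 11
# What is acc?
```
Trace:
  acc=2
  acc=13, p=0
  acc=27, p=3
  acc=44, p=6

Final answer: 44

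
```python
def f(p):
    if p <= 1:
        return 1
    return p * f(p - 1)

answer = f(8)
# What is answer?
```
Call trace:
f(p=8)
  f(p=7)
    f(p=6)
      f(p=5)
        f(p=4)
          f(p=3)
            f(p=2)
              f(p=1)
              -> return 1
            -> return 2
          -> return 6
        -> return 24
      -> return 120
    -> return 720
  -> return 5040
-> return 40320

Final answer: 40320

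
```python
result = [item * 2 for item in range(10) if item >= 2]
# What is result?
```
Trace:
  item=0
  item=1
  item=2
  item=3
  item=4
  item=5
  item=6
  item=7
  item=8
  item=9
  result=[4, 6, 8, 10, 12, 14, 16, 18]

Final answer: [4, 6, 8, 10, 12, 14, 16, 18]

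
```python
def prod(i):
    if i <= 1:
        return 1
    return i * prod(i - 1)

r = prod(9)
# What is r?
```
Call trace:
prod(i=9)
  prod(i=8)
    prod(i=7)
      prod(i=6)
        prod(i=5)
          prod(i=4)
            prod(i=3)
              prod(i=2)
                prod(i=1)
                -> return 1
              -> return 2
            -> return 6
          -> return 24
        -> return 120
      -> return 720
    -> return 5040
  -> return 40320
-> return 362880

Final answer: 362880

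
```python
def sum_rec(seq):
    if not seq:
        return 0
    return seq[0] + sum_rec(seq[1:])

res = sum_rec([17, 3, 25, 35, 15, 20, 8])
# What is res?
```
Call trace:
sum_rec(seq=[17, 3, 25, 35, 15, 20, 8])
  sum_rec(seq=[3, 25, 35, 15, 20, 8])
    sum_rec(seq=[25, 35, 15, 20, 8])
      sum_rec(seq=[35, 15, 20, 8])
        sum_rec(seq=[15, 20, 8])
          sum_rec(seq=[20, 8])
            sum_rec(seq=[8])
              sum_rec(seq=[])
              -> return 0
            -> return 8
          -> return 28
        -> return 43
      -> return 78
    -> return 103
  -> return 106
-> return 123

Final answer: 123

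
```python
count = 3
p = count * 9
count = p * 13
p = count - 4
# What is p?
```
Trace:
  count=3
  count=3, p=27
  count=351, p=27
  count=351, p=347

Final answer: 347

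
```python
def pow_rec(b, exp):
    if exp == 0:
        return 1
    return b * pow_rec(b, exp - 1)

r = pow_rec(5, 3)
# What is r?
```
Call trace:
pow_rec(b=5, exp=3)
  pow_rec(b=5, exp=2)
    pow_rec(b=5, exp=1)
      pow_rec(b=5, exp=0)
      -> return 1
    -> return 5
  -> return 25
-> return 125

Final answer: 125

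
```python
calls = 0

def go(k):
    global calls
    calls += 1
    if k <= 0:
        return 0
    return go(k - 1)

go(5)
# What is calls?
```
Call trace:
go(k=5)
  go(k=4)
    go(k=3)
      go(k=2)
        go(k=1)
          go(k=0)
          -> return 0
        -> return 0
      -> return 0
    -> return 0
  -> return 0
-> return 0

calls is incremented once per call. go is entered once for each k = 5, 4, 3, 2, 1, 0 (the k <= 0 call returns without recursing), i.e. 5 + 1 calls.
calls = 6

Final answer: 6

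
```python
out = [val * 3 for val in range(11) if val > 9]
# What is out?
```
Trace:
  val=0
  val=1
  val=2
  val=3
  val=4
  val=5
  val=6
  val=7
  val=8
  val=9
  val=10
  out=[30]

Final answer: [30]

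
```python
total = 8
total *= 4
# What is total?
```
Trace:
  total=8
  total=32

Final answer: 32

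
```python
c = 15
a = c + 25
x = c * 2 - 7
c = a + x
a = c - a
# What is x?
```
Trace:
  c=15
  c=15, a=40
  c=15, a=40, x=23
  c=63, a=40, x=23
  c=63, a=23, x=23

Final answer: 23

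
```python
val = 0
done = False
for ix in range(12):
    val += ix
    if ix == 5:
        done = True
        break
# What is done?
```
Trace:
  val=0
  val=0, done=False
  val=0, done=False, ix=0
  val=1, done=False, ix=1
  val=3, done=False, ix=2
  val=6, done=False, ix=3
  val=10, done=False, ix=4
  val=15, done=True, ix=5

Final answer: True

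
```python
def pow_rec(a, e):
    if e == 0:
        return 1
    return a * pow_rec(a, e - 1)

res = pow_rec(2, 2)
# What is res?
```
Call trace:
pow_rec(a=2, e=2)
  pow_rec(a=2, e=1)
    pow_rec(a=2, e=0)
    -> return 1
  -> return 2
-> return 4

Final answer: 4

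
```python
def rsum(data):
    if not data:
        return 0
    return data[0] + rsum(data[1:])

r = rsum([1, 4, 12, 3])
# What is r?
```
Call trace:
rsum(data=[1, 4, 12, 3])
  rsum(data=[4, 12, 3])
    rsum(data=[12, 3])
      rsum(data=[3])
        rsum(data=[])
        -> return 0
      -> return 3
    -> return 15
  -> return 19
-> return 20

Final answer: 20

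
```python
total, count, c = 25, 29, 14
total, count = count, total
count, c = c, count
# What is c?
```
Trace:
  total=25, count=29, c=14
  total=29, count=25, c=14
  total=29, count=14, c=25

Final answer: 25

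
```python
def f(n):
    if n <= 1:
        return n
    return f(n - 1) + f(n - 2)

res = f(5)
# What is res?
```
Call trace (a repeated sub-call is expanded the first time; later identical calls just restate its return value):
f(n=5)
  f(n=4)
    f(n=3)
      f(n=2)
        f(n=1)
        -> return 1
        f(n=0)
        -> return 0
      -> return 1
      f(n=1)
      -> return 1
    -> return 2
    f(n=2) -> return 1  (same call as traced above)
  -> return 3
  f(n=3) -> return 2  (same call as traced above)
-> return 5

Final answer: 5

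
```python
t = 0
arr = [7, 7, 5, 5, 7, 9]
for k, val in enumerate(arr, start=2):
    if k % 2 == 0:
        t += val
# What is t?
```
Trace:
  t=0
  t=7, k=2, val=7
  t=7, k=3, val=7
  t=12, k=4, val=5
  t=12, k=5, val=5
  t=19, k=6, val=7
  t=19, k=7, val=9

Final answer: 19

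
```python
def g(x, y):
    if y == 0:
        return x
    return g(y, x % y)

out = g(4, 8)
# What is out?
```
Call trace:
g(x=4, y=8)
  g(x=8, y=4)
    g(x=4, y=0)
    -> return 4
  -> return 4
-> return 4

Final answer: 4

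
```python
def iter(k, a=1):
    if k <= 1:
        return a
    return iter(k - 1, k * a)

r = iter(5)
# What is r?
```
Call trace:
iter(k=5, a=1)
  iter(k=4, a=5)
    iter(k=3, a=20)
      iter(k=2, a=60)
        iter(k=1, a=120)
        -> return 120
      -> return 120
    -> return 120
  -> return 120
-> return 120

Final answer: 120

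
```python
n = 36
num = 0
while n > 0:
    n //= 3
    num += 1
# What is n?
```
Trace:
  n=36
  n=36, num=0
  n=12, num=1
  n=4, num=2
  n=1, num=3
  n=0, num=4

Final answer: 0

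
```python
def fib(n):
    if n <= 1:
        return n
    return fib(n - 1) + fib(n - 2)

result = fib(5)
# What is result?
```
Call trace (a repeated sub-call is expanded the first time; later identical calls just restate its return value):
fib(n=5)
  fib(n=4)
    fib(n=3)
      fib(n=2)
        fib(n=1)
        -> return 1
        fib(n=0)
        -> return 0
      -> return 1
      fib(n=1)
      -> return 1
    -> return 2
    fib(n=2) -> return 1  (same call as traced above)
  -> return 3
  fib(n=3) -> return 2  (same call as traced above)
-> return 5

Final answer: 5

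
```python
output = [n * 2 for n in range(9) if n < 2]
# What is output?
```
Trace:
  n=0
  n=1
  n=2
  n=3
  n=4
  n=5
  n=6
  n=7
  n=8
  output=[0, 2]

Final answer: [0, 2]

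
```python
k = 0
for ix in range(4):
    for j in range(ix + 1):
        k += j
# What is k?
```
Trace:
  k=0
  k=0, ix=0, j=0
  k=0, ix=1, j=0
  k=1, ix=1, j=1
  k=1, ix=2, j=0
  k=2, ix=2, j=1
  k=4, ix=2, j=2
  k=4, ix=3, j=0
  k=5, ix=3, j=1
  k=7, ix=3, j=2
  k=10, ix=3, j=3

Final answer: 10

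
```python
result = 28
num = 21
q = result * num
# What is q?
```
Trace:
  result=28
  result=28, num=21
  result=28, num=21, q=588

Final answer: 588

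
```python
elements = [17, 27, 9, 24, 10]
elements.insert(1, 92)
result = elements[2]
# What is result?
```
Trace:
  elements=[17, 27, 9, 24, 10]
  elements=[17, 92, 27, 9, 24, 10]
  elements=[17, 92, 27, 9, 24, 10], result=27

Final answer: 27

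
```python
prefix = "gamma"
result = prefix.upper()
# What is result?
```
Trace:
  prefix='gamma'
  prefix='gamma', result='GAMMA'

Final answer: 'GAMMA'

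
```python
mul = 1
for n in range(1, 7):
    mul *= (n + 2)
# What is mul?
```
Trace:
  mul=1
  mul=3, n=1
  mul=12, n=2
  mul=60, n=3
  mul=360, n=4
  mul=2520, n=5
  mul=20160, n=6

Final answer: 20160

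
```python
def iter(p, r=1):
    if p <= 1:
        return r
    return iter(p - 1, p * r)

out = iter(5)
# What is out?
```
Call trace:
iter(p=5, r=1)
  iter(p=4, r=5)
    iter(p=3, r=20)
      iter(p=2, r=60)
        iter(p=1, r=120)
        -> return 120
      -> return 120
    -> return 120
  -> return 120
-> return 120

Final answer: 120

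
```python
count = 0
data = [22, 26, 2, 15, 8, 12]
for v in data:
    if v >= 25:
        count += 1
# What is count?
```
Trace:
  count=0
  count=0, v=22
  count=1, v=26
  count=1, v=2
  count=1, v=15
  count=1, v=8
  count=1, v=12

Final answer: 1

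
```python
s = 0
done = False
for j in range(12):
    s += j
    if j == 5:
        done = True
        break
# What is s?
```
Trace:
  s=0
  s=0, done=False
  s=0, done=False, j=0
  s=1, done=False, j=1
  s=3, done=False, j=2
  s=6, done=False, j=3
  s=10, done=False, j=4
  s=15, done=True, j=5

Final answer: 15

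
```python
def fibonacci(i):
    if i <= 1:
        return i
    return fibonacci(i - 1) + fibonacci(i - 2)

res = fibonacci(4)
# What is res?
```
Call trace (a repeated sub-call is expanded the first time; later identical calls just restate its return value):
fibonacci(i=4)
  fibonacci(i=3)
    fibonacci(i=2)
      fibonacci(i=1)
      -> return 1
      fibonacci(i=0)
      -> return 0
    -> return 1
    fibonacci(i=1)
    -> return 1
  -> return 2
  fibonacci(i=2) -> return 1  (same call as traced above)
-> return 3

Final answer: 3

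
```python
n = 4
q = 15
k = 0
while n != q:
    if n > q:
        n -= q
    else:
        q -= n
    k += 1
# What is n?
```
Trace:
  n=4
  n=4, q=15
  n=4, q=15, k=0
  n=4, q=11, k=1
  n=4, q=7, k=2
  n=4, q=3, k=3
  n=1, q=3, k=4
  n=1, q=2, k=5
  n=1, q=1, k=6

Final answer: 1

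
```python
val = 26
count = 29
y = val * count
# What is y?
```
Trace:
  val=26
  val=26, count=29
  val=26, count=29, y=754

Final answer: 754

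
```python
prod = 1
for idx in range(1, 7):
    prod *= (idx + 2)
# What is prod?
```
Trace:
  prod=1
  prod=3, idx=1
  prod=12, idx=2
  prod=60, idx=3
  prod=360, idx=4
  prod=2520, idx=5
  prod=20160, idx=6

Final answer: 20160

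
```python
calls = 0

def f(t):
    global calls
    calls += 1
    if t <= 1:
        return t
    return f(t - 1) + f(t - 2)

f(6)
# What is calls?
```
Call trace (a repeated sub-call is expanded the first time; later identical calls just restate its return value):
f(t=6)
  f(t=5)
    f(t=4)
      f(t=3)
        f(t=2)
          f(t=1)
          -> return 1
          f(t=0)
          -> return 0
        -> return 1
        f(t=1)
        -> return 1
      -> return 2
      f(t=2) -> return 1  (same call as traced above)
    -> return 3
    f(t=3) -> return 2  (same call as traced above)
  -> return 5
  f(t=4) -> return 3  (same call as traced above)
-> return 8

calls is incremented once per call, so count the calls in each subtree. Let C(t) = number of calls made by f(t).
C(0) = C(1) = 1 (base case, no recursion); C(t) = 1 + C(t - 1) + C(t - 2) otherwise.
C(2) = 1 + C(1) + C(0) = 1 + 1 + 1 = 3
C(3) = 1 + C(2) + C(1) = 1 + 3 + 1 = 5
C(4) = 1 + C(3) + C(2) = 1 + 5 + 3 = 9
C(5) = 1 + C(4) + C(3) = 1 + 9 + 5 = 15
C(6) = 1 + C(5) + C(4) = 1 + 15 + 9 = 25
calls = C(6) = 25

Final answer: 25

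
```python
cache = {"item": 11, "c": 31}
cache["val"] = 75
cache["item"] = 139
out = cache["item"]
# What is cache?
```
Trace:
  cache={'item': 11, 'c': 31}
  cache={'item': 11, 'c': 31, 'val': 75}
  cache={'item': 139, 'c': 31, 'val': 75}
  cache={'item': 139, 'c': 31, 'val': 75}, out=139

Final answer: {'item': 139, 'c': 31, 'val': 75}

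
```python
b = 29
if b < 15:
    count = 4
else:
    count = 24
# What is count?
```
Trace:
  b=29
  b=29, count=24

Final answer: 24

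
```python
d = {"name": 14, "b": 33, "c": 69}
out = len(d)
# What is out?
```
Trace:
  d={'name': 14, 'b': 33, 'c': 69}
  d={'name': 14, 'b': 33, 'c': 69}, out=3

Final answer: 3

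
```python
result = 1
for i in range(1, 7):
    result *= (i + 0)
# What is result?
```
Trace:
  result=1
  result=1, i=1
  result=2, i=2
  result=6, i=3
  result=24, i=4
  result=120, i=5
  result=720, i=6

Final answer: 720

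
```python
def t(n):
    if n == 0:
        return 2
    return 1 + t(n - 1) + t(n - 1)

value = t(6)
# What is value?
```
Call trace (a repeated sub-call is expanded the first time; later identical calls just restate its return value):
t(n=6)
  t(n=5)
    t(n=4)
      t(n=3)
        t(n=2)
          t(n=1)
            t(n=0)
            -> return 2
            t(n=0)
            -> return 2
          -> return 5
          t(n=1) -> return 5  (same call as traced above)
        -> return 11
        t(n=2) -> return 11  (same call as traced above)
      -> return 23
      t(n=3) -> return 23  (same call as traced above)
    -> return 47
    t(n=4) -> return 47  (same call as traced above)
  -> return 95
  t(n=5) -> return 95  (same call as traced above)
-> return 191

Final answer: 191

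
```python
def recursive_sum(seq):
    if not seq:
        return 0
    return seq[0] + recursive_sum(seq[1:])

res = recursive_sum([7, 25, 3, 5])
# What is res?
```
Call trace:
recursive_sum(seq=[7, 25, 3, 5])
  recursive_sum(seq=[25, 3, 5])
    recursive_sum(seq=[3, 5])
      recursive_sum(seq=[5])
        recursive_sum(seq=[])
        -> return 0
      -> return 5
    -> return 8
  -> return 33
-> return 40

Final answer: 40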